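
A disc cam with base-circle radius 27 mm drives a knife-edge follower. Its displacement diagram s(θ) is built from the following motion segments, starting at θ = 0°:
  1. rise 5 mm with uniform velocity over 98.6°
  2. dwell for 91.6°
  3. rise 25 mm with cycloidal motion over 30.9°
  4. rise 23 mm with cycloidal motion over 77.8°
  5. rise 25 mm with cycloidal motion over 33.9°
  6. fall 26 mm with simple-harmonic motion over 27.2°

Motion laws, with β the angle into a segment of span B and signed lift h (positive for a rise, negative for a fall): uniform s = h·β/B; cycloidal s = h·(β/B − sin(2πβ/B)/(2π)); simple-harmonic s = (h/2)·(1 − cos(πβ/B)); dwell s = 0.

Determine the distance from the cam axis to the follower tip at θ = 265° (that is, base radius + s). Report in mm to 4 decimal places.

seg 1 [0°–98.6°] uniform, h=5: full span → s += 5 → s = 5.0000
seg 2 [98.6°–190.2°] dwell: s stays 5.0000
seg 3 [190.2°–221.1°] cycloidal, h=25: full span → s += 25 → s = 30.0000
seg 4 [221.1°–298.9°] cycloidal, h=23: θ=265° here. β=43.9, B=77.8. 23·(0.5643 − sin(2π·0.5643)/(2π)) = 14.4165 → s = 44.4165
radial distance = base radius + s = 27 + 44.4165 = 71.4165

71.4165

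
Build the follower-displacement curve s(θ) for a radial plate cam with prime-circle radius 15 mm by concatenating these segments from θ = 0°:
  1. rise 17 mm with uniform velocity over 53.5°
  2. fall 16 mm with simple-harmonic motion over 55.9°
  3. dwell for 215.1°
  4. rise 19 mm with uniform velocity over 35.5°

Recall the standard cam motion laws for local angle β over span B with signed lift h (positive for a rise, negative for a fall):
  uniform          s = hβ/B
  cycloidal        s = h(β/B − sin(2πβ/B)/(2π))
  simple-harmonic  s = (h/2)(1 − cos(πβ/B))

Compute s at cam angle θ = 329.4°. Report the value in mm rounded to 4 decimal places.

seg 1 [0°–53.5°] uniform, h=17: full span → s += 17 → s = 17.0000
seg 2 [53.5°–109.4°] simple-harmonic, h=-16: full span → s += -16 → s = 1.0000
seg 3 [109.4°–324.5°] dwell: s stays 1.0000
seg 4 [324.5°–360°] uniform, h=19: θ=329.4° here. β=4.9, B=35.5. 19·4.9/35.5 = 2.6225 → s = 3.6225

3.6225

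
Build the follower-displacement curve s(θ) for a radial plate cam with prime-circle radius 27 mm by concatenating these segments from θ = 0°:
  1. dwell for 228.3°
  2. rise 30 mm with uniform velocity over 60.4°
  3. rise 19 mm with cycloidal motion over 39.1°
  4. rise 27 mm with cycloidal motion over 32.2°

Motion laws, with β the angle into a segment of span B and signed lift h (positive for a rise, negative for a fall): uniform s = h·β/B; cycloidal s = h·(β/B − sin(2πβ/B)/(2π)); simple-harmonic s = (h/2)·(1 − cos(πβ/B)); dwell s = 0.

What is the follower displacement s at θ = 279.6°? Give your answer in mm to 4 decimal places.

seg 1 [0°–228.3°] dwell: s stays 0.0000
seg 2 [228.3°–288.7°] uniform, h=30: θ=279.6° here. β=51.3, B=60.4. 30·51.3/60.4 = 25.4801 → s = 25.4801

25.4801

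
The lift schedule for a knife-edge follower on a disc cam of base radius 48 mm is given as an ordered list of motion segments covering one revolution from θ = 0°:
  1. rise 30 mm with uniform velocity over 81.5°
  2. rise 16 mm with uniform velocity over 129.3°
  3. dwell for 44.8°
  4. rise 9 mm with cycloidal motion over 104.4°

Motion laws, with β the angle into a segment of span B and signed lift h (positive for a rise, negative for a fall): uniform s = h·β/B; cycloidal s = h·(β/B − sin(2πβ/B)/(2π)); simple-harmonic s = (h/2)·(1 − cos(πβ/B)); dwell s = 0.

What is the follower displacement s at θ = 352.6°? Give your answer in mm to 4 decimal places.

seg 1 [0°–81.5°] uniform, h=30: full span → s += 30 → s = 30.0000
seg 2 [81.5°–210.8°] uniform, h=16: full span → s += 16 → s = 46.0000
seg 3 [210.8°–255.6°] dwell: s stays 46.0000
seg 4 [255.6°–360°] cycloidal, h=9: θ=352.6° here. β=97, B=104.4. 9·(0.9291 − sin(2π·0.9291)/(2π)) = 8.9791 → s = 54.9791

54.9791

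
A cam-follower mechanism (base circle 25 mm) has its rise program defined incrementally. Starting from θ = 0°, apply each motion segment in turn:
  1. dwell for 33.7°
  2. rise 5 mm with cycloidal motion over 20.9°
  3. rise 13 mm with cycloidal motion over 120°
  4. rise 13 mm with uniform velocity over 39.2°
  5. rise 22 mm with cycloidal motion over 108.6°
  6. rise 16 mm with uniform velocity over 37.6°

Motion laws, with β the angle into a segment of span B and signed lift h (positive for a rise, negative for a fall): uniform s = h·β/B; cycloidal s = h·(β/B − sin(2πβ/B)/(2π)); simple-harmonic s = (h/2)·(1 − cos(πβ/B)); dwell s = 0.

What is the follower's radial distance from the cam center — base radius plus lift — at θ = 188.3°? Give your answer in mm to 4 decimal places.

seg 1 [0°–33.7°] dwell: s stays 0.0000
seg 2 [33.7°–54.6°] cycloidal, h=5: full span → s += 5 → s = 5.0000
seg 3 [54.6°–174.6°] cycloidal, h=13: full span → s += 13 → s = 18.0000
seg 4 [174.6°–213.8°] uniform, h=13: θ=188.3° here. β=13.7, B=39.2. 13·13.7/39.2 = 4.5434 → s = 22.5434
radial distance = base radius + s = 25 + 22.5434 = 47.5434

47.5434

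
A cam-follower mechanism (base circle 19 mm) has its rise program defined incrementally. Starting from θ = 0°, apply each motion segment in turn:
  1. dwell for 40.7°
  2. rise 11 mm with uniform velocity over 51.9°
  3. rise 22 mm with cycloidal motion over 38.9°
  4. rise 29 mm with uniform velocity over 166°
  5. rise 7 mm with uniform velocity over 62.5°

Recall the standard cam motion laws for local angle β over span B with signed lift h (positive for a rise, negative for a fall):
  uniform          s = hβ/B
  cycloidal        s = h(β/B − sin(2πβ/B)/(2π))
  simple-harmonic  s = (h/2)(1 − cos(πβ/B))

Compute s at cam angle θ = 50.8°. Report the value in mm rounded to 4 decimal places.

seg 1 [0°–40.7°] dwell: s stays 0.0000
seg 2 [40.7°–92.6°] uniform, h=11: θ=50.8° here. β=10.1, B=51.9. 11·10.1/51.9 = 2.1407 → s = 2.1407

2.1407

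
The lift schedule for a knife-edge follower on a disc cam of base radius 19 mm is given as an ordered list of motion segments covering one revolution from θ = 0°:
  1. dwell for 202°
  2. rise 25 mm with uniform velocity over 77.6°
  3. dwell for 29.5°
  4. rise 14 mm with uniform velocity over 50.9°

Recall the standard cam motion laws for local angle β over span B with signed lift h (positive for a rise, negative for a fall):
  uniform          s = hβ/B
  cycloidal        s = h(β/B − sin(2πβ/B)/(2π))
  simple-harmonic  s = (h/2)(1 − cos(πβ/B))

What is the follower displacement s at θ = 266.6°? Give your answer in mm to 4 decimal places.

seg 1 [0°–202°] dwell: s stays 0.0000
seg 2 [202°–279.6°] uniform, h=25: θ=266.6° here. β=64.6, B=77.6. 25·64.6/77.6 = 20.8119 → s = 20.8119

20.8119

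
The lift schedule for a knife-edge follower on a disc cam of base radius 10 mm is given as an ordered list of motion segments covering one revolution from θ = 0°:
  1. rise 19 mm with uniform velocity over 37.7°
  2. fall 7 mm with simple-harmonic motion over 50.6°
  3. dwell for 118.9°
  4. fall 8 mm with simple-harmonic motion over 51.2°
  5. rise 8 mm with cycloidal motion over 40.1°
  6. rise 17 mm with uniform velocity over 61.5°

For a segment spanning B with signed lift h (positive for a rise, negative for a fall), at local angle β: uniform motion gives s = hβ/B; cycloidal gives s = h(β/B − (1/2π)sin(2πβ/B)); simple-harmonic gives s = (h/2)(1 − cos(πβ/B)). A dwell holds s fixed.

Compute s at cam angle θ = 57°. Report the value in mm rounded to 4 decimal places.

seg 1 [0°–37.7°] uniform, h=19: full span → s += 19 → s = 19.0000
seg 2 [37.7°–88.3°] simple-harmonic, h=-7: θ=57° here. β=19.3, B=50.6. -7/2·(1 − cos(π·0.3814)) = -2.2261 → s = 16.7739

16.7739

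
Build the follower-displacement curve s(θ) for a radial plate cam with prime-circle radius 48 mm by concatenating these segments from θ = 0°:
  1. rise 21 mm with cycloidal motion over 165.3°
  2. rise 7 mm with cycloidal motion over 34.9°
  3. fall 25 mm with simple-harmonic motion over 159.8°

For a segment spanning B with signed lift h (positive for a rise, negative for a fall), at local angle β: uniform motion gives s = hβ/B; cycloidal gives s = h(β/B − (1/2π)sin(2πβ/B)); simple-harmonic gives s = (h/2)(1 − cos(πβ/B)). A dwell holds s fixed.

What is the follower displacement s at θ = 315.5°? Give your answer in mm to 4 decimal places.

seg 1 [0°–165.3°] cycloidal, h=21: full span → s += 21 → s = 21.0000
seg 2 [165.3°–200.2°] cycloidal, h=7: full span → s += 7 → s = 28.0000
seg 3 [200.2°–360°] simple-harmonic, h=-25: θ=315.5° here. β=115.3, B=159.8. -25/2·(1 − cos(π·0.7215)) = -20.5139 → s = 7.4861

7.4861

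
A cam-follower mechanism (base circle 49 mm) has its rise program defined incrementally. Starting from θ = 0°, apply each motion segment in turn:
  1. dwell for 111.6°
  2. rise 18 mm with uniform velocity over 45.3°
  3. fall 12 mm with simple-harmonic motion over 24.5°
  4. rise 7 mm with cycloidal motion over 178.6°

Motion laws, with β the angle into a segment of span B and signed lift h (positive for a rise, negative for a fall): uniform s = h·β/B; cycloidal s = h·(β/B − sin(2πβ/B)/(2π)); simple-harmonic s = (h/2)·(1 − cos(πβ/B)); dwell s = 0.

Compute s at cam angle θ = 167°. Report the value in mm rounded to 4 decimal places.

seg 1 [0°–111.6°] dwell: s stays 0.0000
seg 2 [111.6°–156.9°] uniform, h=18: full span → s += 18 → s = 18.0000
seg 3 [156.9°–181.4°] simple-harmonic, h=-12: θ=167° here. β=10.1, B=24.5. -12/2·(1 − cos(π·0.4122)) = -4.3667 → s = 13.6333

13.6333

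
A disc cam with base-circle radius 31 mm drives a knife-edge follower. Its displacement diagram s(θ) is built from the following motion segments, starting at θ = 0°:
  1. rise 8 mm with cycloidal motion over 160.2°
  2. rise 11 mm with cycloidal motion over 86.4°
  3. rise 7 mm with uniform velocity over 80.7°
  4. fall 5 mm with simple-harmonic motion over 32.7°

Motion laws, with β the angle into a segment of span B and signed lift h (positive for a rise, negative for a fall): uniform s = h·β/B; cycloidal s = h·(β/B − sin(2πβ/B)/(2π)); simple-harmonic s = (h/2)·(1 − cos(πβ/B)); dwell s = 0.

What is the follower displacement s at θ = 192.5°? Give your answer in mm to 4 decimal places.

seg 1 [0°–160.2°] cycloidal, h=8: full span → s += 8 → s = 8.0000
seg 2 [160.2°–246.6°] cycloidal, h=11: θ=192.5° here. β=32.3, B=86.4. 11·(0.3738 − sin(2π·0.3738)/(2π)) = 2.8654 → s = 10.8654

10.8654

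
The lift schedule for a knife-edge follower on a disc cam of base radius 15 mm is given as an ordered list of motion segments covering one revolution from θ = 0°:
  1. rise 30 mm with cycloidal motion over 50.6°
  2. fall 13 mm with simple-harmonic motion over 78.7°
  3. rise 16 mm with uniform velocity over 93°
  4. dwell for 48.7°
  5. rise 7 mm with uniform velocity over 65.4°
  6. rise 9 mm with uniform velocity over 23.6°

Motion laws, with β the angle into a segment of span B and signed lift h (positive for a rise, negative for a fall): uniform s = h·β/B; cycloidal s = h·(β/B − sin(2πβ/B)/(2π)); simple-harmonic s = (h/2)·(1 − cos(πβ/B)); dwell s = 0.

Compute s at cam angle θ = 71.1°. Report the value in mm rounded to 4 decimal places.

seg 1 [0°–50.6°] cycloidal, h=30: full span → s += 30 → s = 30.0000
seg 2 [50.6°–129.3°] simple-harmonic, h=-13: θ=71.1° here. β=20.5, B=78.7. -13/2·(1 − cos(π·0.2605)) = -2.0576 → s = 27.9424

27.9424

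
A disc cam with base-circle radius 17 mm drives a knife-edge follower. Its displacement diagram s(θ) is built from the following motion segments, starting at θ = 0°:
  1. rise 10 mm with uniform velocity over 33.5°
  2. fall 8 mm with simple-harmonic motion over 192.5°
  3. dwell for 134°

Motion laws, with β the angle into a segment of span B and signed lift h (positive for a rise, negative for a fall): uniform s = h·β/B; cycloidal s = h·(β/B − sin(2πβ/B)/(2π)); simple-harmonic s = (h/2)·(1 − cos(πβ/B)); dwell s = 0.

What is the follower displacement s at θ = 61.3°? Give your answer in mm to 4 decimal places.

seg 1 [0°–33.5°] uniform, h=10: full span → s += 10 → s = 10.0000
seg 2 [33.5°–226°] simple-harmonic, h=-8: θ=61.3° here. β=27.8, B=192.5. -8/2·(1 − cos(π·0.1444)) = -0.4047 → s = 9.5953

9.5953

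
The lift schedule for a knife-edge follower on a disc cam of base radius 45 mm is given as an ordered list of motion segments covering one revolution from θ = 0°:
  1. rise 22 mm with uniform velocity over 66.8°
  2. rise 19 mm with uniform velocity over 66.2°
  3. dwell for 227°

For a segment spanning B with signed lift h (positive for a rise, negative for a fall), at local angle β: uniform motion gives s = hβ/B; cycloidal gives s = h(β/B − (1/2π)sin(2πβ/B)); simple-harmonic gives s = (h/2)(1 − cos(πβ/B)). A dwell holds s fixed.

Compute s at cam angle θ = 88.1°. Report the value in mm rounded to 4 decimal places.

seg 1 [0°–66.8°] uniform, h=22: full span → s += 22 → s = 22.0000
seg 2 [66.8°–133°] uniform, h=19: θ=88.1° here. β=21.3, B=66.2. 19·21.3/66.2 = 6.1133 → s = 28.1133

28.1133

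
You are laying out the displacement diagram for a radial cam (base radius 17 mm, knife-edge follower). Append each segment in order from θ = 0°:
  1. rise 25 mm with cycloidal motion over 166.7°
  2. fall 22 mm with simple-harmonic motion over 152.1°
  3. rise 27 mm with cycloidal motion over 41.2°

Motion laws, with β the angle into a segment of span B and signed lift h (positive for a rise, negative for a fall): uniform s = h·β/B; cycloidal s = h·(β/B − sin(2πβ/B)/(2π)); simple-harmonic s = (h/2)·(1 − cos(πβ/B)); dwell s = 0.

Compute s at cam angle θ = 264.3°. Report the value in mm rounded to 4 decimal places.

seg 1 [0°–166.7°] cycloidal, h=25: full span → s += 25 → s = 25.0000
seg 2 [166.7°–318.8°] simple-harmonic, h=-22: θ=264.3° here. β=97.6, B=152.1. -22/2·(1 − cos(π·0.6417)) = -15.7361 → s = 9.2639

9.2639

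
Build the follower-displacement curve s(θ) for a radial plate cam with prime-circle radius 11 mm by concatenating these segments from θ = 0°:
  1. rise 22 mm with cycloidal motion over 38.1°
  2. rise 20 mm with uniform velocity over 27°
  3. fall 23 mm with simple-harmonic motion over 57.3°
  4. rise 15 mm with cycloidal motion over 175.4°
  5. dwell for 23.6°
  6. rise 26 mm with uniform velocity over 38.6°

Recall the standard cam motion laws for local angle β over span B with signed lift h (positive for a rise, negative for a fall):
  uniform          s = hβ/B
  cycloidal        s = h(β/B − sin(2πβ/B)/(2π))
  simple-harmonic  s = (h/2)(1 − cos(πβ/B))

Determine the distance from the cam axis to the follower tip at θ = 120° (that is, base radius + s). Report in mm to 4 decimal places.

seg 1 [0°–38.1°] cycloidal, h=22: full span → s += 22 → s = 22.0000
seg 2 [38.1°–65.1°] uniform, h=20: full span → s += 20 → s = 42.0000
seg 3 [65.1°–122.4°] simple-harmonic, h=-23: θ=120° here. β=54.9, B=57.3. -23/2·(1 − cos(π·0.9581)) = -22.9006 → s = 19.0994
radial distance = base radius + s = 11 + 19.0994 = 30.0994

30.0994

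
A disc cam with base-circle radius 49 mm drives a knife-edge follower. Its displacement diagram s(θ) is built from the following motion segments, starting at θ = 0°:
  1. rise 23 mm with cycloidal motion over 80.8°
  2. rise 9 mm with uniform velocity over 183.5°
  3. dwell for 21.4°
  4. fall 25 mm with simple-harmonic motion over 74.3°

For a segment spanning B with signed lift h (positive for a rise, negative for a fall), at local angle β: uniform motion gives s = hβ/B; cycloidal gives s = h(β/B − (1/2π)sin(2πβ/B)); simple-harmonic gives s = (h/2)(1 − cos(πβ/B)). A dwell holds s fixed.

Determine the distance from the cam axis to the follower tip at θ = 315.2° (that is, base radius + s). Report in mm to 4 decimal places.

seg 1 [0°–80.8°] cycloidal, h=23: full span → s += 23 → s = 23.0000
seg 2 [80.8°–264.3°] uniform, h=9: full span → s += 9 → s = 32.0000
seg 3 [264.3°–285.7°] dwell: s stays 32.0000
seg 4 [285.7°–360°] simple-harmonic, h=-25: θ=315.2° here. β=29.5, B=74.3. -25/2·(1 − cos(π·0.3970)) = -8.5269 → s = 23.4731
radial distance = base radius + s = 49 + 23.4731 = 72.4731

72.4731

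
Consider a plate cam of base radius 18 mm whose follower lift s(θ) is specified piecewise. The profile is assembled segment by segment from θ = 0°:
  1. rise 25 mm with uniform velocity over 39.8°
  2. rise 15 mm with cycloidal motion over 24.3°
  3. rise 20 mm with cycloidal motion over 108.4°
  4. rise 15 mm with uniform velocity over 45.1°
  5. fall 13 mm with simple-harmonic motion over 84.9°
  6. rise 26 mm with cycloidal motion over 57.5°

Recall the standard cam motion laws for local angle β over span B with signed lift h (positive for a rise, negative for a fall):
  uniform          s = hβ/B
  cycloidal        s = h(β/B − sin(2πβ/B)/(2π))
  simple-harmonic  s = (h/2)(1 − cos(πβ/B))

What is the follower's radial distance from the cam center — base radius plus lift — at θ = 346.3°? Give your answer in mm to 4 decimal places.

seg 1 [0°–39.8°] uniform, h=25: full span → s += 25 → s = 25.0000
seg 2 [39.8°–64.1°] cycloidal, h=15: full span → s += 15 → s = 40.0000
seg 3 [64.1°–172.5°] cycloidal, h=20: full span → s += 20 → s = 60.0000
seg 4 [172.5°–217.6°] uniform, h=15: full span → s += 15 → s = 75.0000
seg 5 [217.6°–302.5°] simple-harmonic, h=-13: full span → s += -13 → s = 62.0000
seg 6 [302.5°–360°] cycloidal, h=26: θ=346.3° here. β=43.8, B=57.5. 26·(0.7617 − sin(2π·0.7617)/(2π)) = 23.9320 → s = 85.9320
radial distance = base radius + s = 18 + 85.9320 = 103.9320

103.9320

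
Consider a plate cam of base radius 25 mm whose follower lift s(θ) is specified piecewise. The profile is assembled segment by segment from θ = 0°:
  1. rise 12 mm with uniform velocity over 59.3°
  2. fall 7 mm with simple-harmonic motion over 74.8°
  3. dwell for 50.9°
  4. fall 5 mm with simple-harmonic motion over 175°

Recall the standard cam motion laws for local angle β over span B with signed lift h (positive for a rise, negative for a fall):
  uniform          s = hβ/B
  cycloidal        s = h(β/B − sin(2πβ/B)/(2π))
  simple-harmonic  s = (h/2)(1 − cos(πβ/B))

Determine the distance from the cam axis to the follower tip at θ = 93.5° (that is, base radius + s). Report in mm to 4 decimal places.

seg 1 [0°–59.3°] uniform, h=12: full span → s += 12 → s = 12.0000
seg 2 [59.3°–134.1°] simple-harmonic, h=-7: θ=93.5° here. β=34.2, B=74.8. -7/2·(1 − cos(π·0.4572)) = -3.0310 → s = 8.9690
radial distance = base radius + s = 25 + 8.9690 = 33.9690

33.9690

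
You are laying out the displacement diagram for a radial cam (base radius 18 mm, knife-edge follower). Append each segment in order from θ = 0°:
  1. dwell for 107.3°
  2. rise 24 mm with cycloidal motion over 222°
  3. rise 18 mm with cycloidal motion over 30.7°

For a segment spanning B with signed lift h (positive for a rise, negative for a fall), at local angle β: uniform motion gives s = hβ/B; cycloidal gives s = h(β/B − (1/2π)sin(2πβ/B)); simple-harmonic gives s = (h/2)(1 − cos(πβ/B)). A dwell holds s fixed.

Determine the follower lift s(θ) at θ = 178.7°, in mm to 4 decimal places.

seg 1 [0°–107.3°] dwell: s stays 0.0000
seg 2 [107.3°–329.3°] cycloidal, h=24: θ=178.7° here. β=71.4, B=222. 24·(0.3216 − sin(2π·0.3216)/(2π)) = 4.2795 → s = 4.2795

4.2795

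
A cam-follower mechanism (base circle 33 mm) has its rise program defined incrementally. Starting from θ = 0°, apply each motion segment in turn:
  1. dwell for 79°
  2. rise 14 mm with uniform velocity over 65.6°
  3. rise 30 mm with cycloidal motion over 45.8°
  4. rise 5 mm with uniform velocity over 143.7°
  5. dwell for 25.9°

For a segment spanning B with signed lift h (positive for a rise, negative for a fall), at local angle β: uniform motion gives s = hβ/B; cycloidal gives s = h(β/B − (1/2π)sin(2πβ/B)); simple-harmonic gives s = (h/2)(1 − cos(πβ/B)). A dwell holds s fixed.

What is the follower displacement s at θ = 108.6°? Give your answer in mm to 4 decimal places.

seg 1 [0°–79°] dwell: s stays 0.0000
seg 2 [79°–144.6°] uniform, h=14: θ=108.6° here. β=29.6, B=65.6. 14·29.6/65.6 = 6.3171 → s = 6.3171

6.3171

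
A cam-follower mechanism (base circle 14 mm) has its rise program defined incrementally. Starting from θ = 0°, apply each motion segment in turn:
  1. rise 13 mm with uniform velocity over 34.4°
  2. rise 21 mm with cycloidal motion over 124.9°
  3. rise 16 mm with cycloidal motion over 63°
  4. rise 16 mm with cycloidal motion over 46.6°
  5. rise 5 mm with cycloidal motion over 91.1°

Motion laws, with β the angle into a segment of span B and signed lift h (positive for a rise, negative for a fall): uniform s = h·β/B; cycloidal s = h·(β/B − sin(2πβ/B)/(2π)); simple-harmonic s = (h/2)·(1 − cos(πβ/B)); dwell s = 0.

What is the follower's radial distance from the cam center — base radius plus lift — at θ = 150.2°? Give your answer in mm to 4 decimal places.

seg 1 [0°–34.4°] uniform, h=13: full span → s += 13 → s = 13.0000
seg 2 [34.4°–159.3°] cycloidal, h=21: θ=150.2° here. β=115.8, B=124.9. 21·(0.9271 − sin(2π·0.9271)/(2π)) = 20.9471 → s = 33.9471
radial distance = base radius + s = 14 + 33.9471 = 47.9471

47.9471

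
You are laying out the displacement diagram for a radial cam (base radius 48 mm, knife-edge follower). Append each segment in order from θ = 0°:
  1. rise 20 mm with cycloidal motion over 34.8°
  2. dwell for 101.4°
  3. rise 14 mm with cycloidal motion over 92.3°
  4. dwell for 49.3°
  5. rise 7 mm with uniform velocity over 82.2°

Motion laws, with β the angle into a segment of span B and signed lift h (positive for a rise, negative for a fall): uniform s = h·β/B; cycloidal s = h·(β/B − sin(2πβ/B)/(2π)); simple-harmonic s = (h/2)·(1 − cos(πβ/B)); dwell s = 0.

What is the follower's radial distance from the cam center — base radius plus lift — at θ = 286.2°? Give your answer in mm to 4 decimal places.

seg 1 [0°–34.8°] cycloidal, h=20: full span → s += 20 → s = 20.0000
seg 2 [34.8°–136.2°] dwell: s stays 20.0000
seg 3 [136.2°–228.5°] cycloidal, h=14: full span → s += 14 → s = 34.0000
seg 4 [228.5°–277.8°] dwell: s stays 34.0000
seg 5 [277.8°–360°] uniform, h=7: θ=286.2° here. β=8.4, B=82.2. 7·8.4/82.2 = 0.7153 → s = 34.7153
radial distance = base radius + s = 48 + 34.7153 = 82.7153

82.7153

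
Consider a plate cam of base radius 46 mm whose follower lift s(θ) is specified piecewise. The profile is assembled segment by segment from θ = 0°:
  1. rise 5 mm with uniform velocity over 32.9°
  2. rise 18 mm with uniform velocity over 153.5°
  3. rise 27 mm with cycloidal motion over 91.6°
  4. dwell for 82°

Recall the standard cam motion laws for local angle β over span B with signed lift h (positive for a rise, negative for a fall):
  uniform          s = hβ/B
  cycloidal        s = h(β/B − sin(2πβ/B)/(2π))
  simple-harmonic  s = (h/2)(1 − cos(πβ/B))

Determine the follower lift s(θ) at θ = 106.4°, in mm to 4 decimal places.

seg 1 [0°–32.9°] uniform, h=5: full span → s += 5 → s = 5.0000
seg 2 [32.9°–186.4°] uniform, h=18: θ=106.4° here. β=73.5, B=153.5. 18·73.5/153.5 = 8.6189 → s = 13.6189

13.6189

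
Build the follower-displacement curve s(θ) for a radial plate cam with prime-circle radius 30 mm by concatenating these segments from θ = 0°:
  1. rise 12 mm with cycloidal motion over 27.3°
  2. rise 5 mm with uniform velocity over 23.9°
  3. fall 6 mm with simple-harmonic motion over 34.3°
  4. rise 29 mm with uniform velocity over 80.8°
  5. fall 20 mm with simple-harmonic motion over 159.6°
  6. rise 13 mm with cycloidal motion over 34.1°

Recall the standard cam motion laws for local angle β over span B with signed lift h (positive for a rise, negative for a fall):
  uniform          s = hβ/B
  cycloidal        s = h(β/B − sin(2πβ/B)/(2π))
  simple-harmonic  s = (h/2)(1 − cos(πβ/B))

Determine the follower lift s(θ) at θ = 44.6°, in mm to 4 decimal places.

seg 1 [0°–27.3°] cycloidal, h=12: full span → s += 12 → s = 12.0000
seg 2 [27.3°–51.2°] uniform, h=5: θ=44.6° here. β=17.3, B=23.9. 5·17.3/23.9 = 3.6192 → s = 15.6192

15.6192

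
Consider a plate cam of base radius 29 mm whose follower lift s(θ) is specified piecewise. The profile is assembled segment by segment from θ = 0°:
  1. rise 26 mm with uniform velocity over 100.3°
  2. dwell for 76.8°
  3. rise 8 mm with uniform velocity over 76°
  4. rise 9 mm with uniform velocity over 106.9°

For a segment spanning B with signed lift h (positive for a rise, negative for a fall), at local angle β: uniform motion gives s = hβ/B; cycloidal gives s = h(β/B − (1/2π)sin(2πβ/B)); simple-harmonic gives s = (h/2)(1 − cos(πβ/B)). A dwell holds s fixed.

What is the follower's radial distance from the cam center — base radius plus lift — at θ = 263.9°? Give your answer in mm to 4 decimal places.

seg 1 [0°–100.3°] uniform, h=26: full span → s += 26 → s = 26.0000
seg 2 [100.3°–177.1°] dwell: s stays 26.0000
seg 3 [177.1°–253.1°] uniform, h=8: full span → s += 8 → s = 34.0000
seg 4 [253.1°–360°] uniform, h=9: θ=263.9° here. β=10.8, B=106.9. 9·10.8/106.9 = 0.9093 → s = 34.9093
radial distance = base radius + s = 29 + 34.9093 = 63.9093

63.9093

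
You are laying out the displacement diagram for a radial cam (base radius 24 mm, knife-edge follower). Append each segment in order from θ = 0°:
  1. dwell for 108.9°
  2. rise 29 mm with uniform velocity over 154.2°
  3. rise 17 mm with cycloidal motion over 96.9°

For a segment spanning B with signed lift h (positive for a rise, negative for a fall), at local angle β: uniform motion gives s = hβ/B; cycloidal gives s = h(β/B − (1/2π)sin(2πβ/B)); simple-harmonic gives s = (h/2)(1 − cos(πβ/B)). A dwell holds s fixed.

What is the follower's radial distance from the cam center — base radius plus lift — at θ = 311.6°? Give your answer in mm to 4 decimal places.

seg 1 [0°–108.9°] dwell: s stays 0.0000
seg 2 [108.9°–263.1°] uniform, h=29: full span → s += 29 → s = 29.0000
seg 3 [263.1°–360°] cycloidal, h=17: θ=311.6° here. β=48.5, B=96.9. 17·(0.5005 − sin(2π·0.5005)/(2π)) = 8.5175 → s = 37.5175
radial distance = base radius + s = 24 + 37.5175 = 61.5175

61.5175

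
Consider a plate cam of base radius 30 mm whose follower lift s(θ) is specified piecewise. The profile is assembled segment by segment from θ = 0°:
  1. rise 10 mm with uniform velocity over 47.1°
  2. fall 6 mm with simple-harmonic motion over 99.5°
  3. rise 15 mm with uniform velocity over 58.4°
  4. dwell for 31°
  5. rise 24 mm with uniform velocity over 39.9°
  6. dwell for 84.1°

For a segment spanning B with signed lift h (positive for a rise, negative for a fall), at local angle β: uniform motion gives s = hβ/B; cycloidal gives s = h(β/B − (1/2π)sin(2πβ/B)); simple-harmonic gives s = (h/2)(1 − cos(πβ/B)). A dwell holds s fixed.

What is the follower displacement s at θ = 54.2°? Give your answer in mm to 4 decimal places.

seg 1 [0°–47.1°] uniform, h=10: full span → s += 10 → s = 10.0000
seg 2 [47.1°–146.6°] simple-harmonic, h=-6: θ=54.2° here. β=7.1, B=99.5. -6/2·(1 − cos(π·0.0714)) = -0.0751 → s = 9.9249

9.9249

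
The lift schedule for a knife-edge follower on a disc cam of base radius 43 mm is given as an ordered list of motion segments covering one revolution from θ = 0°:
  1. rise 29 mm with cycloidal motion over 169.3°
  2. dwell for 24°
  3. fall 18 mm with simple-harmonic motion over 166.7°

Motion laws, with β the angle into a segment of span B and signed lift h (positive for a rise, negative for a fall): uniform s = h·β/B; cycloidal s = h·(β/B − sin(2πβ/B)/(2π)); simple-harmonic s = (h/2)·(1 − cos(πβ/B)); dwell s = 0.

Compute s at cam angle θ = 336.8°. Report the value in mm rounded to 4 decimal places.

seg 1 [0°–169.3°] cycloidal, h=29: full span → s += 29 → s = 29.0000
seg 2 [169.3°–193.3°] dwell: s stays 29.0000
seg 3 [193.3°–360°] simple-harmonic, h=-18: θ=336.8° here. β=143.5, B=166.7. -18/2·(1 − cos(π·0.8608)) = -17.1534 → s = 11.8466

11.8466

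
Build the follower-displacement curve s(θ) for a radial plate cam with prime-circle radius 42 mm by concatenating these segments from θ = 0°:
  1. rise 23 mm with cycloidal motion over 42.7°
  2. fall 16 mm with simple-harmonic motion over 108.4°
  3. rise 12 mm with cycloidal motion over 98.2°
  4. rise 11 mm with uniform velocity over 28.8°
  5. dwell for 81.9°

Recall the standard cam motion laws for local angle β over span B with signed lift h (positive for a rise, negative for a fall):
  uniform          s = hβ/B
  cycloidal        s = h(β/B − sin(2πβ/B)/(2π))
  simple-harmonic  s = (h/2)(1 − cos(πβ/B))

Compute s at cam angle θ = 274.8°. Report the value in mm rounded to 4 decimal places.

seg 1 [0°–42.7°] cycloidal, h=23: full span → s += 23 → s = 23.0000
seg 2 [42.7°–151.1°] simple-harmonic, h=-16: full span → s += -16 → s = 7.0000
seg 3 [151.1°–249.3°] cycloidal, h=12: full span → s += 12 → s = 19.0000
seg 4 [249.3°–278.1°] uniform, h=11: θ=274.8° here. β=25.5, B=28.8. 11·25.5/28.8 = 9.7396 → s = 28.7396

28.7396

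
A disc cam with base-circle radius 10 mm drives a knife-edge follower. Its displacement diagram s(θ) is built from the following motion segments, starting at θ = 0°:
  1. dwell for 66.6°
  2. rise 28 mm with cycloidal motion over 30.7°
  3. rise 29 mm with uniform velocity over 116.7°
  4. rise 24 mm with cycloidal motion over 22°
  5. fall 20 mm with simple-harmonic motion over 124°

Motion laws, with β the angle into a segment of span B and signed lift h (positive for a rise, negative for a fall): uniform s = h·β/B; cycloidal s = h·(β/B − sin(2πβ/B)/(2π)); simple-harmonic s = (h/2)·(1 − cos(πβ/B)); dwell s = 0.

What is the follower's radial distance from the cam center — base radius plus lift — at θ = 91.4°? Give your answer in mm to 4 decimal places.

seg 1 [0°–66.6°] dwell: s stays 0.0000
seg 2 [66.6°–97.3°] cycloidal, h=28: θ=91.4° here. β=24.8, B=30.7. 28·(0.8078 − sin(2π·0.8078)/(2π)) = 26.7844 → s = 26.7844
radial distance = base radius + s = 10 + 26.7844 = 36.7844

36.7844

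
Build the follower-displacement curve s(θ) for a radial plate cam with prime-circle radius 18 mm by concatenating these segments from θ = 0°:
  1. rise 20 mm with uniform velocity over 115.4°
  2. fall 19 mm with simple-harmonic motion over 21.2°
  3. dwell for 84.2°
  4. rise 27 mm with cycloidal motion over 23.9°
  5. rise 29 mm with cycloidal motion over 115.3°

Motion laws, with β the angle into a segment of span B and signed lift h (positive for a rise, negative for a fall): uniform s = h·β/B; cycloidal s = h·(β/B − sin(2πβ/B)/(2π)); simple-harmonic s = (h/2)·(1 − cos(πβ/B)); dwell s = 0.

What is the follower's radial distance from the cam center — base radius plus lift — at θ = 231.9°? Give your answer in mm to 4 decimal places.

seg 1 [0°–115.4°] uniform, h=20: full span → s += 20 → s = 20.0000
seg 2 [115.4°–136.6°] simple-harmonic, h=-19: full span → s += -19 → s = 1.0000
seg 3 [136.6°–220.8°] dwell: s stays 1.0000
seg 4 [220.8°–244.7°] cycloidal, h=27: θ=231.9° here. β=11.1, B=23.9. 27·(0.4644 − sin(2π·0.4644)/(2π)) = 11.5875 → s = 12.5875
radial distance = base radius + s = 18 + 12.5875 = 30.5875

30.5875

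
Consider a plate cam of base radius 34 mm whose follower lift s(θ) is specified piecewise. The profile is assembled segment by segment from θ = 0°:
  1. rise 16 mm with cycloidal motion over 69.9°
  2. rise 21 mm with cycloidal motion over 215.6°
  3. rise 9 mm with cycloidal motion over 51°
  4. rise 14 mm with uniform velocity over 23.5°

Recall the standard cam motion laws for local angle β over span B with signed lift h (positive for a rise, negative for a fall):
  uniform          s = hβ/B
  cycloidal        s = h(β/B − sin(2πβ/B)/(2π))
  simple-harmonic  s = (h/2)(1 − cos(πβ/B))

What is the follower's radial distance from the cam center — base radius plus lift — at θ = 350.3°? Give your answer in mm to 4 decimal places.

seg 1 [0°–69.9°] cycloidal, h=16: full span → s += 16 → s = 16.0000
seg 2 [69.9°–285.5°] cycloidal, h=21: full span → s += 21 → s = 37.0000
seg 3 [285.5°–336.5°] cycloidal, h=9: full span → s += 9 → s = 46.0000
seg 4 [336.5°–360°] uniform, h=14: θ=350.3° here. β=13.8, B=23.5. 14·13.8/23.5 = 8.2213 → s = 54.2213
radial distance = base radius + s = 34 + 54.2213 = 88.2213

88.2213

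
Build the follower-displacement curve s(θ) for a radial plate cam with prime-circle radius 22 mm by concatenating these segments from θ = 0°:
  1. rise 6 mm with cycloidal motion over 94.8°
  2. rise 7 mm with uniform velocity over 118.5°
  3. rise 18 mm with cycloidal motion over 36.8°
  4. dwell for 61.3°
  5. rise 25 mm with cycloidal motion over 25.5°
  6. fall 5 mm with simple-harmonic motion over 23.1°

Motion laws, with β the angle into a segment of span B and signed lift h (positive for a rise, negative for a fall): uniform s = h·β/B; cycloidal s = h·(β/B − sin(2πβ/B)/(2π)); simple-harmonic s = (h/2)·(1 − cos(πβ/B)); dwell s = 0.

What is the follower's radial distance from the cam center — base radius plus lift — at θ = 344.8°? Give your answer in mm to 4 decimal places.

seg 1 [0°–94.8°] cycloidal, h=6: full span → s += 6 → s = 6.0000
seg 2 [94.8°–213.3°] uniform, h=7: full span → s += 7 → s = 13.0000
seg 3 [213.3°–250.1°] cycloidal, h=18: full span → s += 18 → s = 31.0000
seg 4 [250.1°–311.4°] dwell: s stays 31.0000
seg 5 [311.4°–336.9°] cycloidal, h=25: full span → s += 25 → s = 56.0000
seg 6 [336.9°–360°] simple-harmonic, h=-5: θ=344.8° here. β=7.9, B=23.1. -5/2·(1 − cos(π·0.3420)) = -1.3093 → s = 54.6907
radial distance = base radius + s = 22 + 54.6907 = 76.6907

76.6907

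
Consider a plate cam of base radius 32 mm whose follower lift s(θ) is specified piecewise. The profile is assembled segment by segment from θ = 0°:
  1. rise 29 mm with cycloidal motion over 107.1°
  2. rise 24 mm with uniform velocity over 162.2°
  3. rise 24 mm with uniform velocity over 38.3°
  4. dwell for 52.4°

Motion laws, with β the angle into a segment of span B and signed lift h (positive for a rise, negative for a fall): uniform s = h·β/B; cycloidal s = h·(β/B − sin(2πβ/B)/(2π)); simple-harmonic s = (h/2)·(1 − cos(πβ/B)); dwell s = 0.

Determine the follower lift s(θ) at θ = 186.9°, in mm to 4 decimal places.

seg 1 [0°–107.1°] cycloidal, h=29: full span → s += 29 → s = 29.0000
seg 2 [107.1°–269.3°] uniform, h=24: θ=186.9° here. β=79.8, B=162.2. 24·79.8/162.2 = 11.8076 → s = 40.8076

40.8076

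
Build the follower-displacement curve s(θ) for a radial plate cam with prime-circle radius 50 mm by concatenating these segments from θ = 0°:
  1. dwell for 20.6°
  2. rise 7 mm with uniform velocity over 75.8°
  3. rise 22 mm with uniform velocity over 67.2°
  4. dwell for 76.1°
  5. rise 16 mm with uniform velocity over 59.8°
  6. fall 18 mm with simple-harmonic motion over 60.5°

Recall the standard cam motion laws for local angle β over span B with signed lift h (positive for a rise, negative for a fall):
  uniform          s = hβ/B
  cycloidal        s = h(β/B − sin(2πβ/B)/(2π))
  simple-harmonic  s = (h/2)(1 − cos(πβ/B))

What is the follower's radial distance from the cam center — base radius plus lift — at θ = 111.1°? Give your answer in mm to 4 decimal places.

seg 1 [0°–20.6°] dwell: s stays 0.0000
seg 2 [20.6°–96.4°] uniform, h=7: full span → s += 7 → s = 7.0000
seg 3 [96.4°–163.6°] uniform, h=22: θ=111.1° here. β=14.7, B=67.2. 22·14.7/67.2 = 4.8125 → s = 11.8125
radial distance = base radius + s = 50 + 11.8125 = 61.8125

61.8125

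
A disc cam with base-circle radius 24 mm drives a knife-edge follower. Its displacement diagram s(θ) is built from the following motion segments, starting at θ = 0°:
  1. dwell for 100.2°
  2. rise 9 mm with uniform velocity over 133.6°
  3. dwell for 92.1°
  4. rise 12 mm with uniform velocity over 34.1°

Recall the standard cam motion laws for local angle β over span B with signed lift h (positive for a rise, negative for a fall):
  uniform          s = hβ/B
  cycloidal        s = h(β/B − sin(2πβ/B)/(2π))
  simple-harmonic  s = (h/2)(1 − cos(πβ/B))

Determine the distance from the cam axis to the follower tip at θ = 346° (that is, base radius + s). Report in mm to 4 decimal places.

seg 1 [0°–100.2°] dwell: s stays 0.0000
seg 2 [100.2°–233.8°] uniform, h=9: full span → s += 9 → s = 9.0000
seg 3 [233.8°–325.9°] dwell: s stays 9.0000
seg 4 [325.9°–360°] uniform, h=12: θ=346° here. β=20.1, B=34.1. 12·20.1/34.1 = 7.0733 → s = 16.0733
radial distance = base radius + s = 24 + 16.0733 = 40.0733

40.0733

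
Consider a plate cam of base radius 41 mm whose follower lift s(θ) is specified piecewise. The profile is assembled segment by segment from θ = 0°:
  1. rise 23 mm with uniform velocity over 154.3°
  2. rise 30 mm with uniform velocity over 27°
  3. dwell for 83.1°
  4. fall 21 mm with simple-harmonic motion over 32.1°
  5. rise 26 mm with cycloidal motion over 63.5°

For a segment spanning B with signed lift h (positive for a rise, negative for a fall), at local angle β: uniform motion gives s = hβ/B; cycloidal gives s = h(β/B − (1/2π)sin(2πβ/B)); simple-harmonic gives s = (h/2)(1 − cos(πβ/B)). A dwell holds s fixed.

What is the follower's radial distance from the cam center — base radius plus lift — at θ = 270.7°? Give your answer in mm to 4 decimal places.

seg 1 [0°–154.3°] uniform, h=23: full span → s += 23 → s = 23.0000
seg 2 [154.3°–181.3°] uniform, h=30: full span → s += 30 → s = 53.0000
seg 3 [181.3°–264.4°] dwell: s stays 53.0000
seg 4 [264.4°–296.5°] simple-harmonic, h=-21: θ=270.7° here. β=6.3, B=32.1. -21/2·(1 − cos(π·0.1963)) = -1.9334 → s = 51.0666
radial distance = base radius + s = 41 + 51.0666 = 92.0666

92.0666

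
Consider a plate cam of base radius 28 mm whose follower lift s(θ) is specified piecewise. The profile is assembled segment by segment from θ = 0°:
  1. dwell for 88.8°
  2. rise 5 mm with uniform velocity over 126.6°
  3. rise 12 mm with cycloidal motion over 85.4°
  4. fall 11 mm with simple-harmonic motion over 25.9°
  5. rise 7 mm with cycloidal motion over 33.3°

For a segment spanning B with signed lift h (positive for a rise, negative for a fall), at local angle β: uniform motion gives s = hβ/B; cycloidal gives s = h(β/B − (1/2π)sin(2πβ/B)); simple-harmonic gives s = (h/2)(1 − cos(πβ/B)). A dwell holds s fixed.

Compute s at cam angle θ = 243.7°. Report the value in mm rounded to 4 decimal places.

seg 1 [0°–88.8°] dwell: s stays 0.0000
seg 2 [88.8°–215.4°] uniform, h=5: full span → s += 5 → s = 5.0000
seg 3 [215.4°–300.8°] cycloidal, h=12: θ=243.7° here. β=28.3, B=85.4. 12·(0.3314 − sin(2π·0.3314)/(2π)) = 2.3110 → s = 7.3110

7.3110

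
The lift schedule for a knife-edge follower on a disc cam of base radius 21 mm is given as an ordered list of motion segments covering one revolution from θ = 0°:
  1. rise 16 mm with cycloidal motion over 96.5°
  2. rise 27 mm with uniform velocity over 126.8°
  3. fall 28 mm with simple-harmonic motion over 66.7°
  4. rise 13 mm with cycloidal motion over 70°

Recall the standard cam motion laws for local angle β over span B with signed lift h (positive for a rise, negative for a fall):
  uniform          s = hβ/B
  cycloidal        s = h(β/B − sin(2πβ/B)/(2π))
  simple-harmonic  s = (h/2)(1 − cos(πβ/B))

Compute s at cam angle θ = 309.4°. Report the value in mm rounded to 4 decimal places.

seg 1 [0°–96.5°] cycloidal, h=16: full span → s += 16 → s = 16.0000
seg 2 [96.5°–223.3°] uniform, h=27: full span → s += 27 → s = 43.0000
seg 3 [223.3°–290°] simple-harmonic, h=-28: full span → s += -28 → s = 15.0000
seg 4 [290°–360°] cycloidal, h=13: θ=309.4° here. β=19.4, B=70. 13·(0.2771 − sin(2π·0.2771)/(2π)) = 1.5639 → s = 16.5639

16.5639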